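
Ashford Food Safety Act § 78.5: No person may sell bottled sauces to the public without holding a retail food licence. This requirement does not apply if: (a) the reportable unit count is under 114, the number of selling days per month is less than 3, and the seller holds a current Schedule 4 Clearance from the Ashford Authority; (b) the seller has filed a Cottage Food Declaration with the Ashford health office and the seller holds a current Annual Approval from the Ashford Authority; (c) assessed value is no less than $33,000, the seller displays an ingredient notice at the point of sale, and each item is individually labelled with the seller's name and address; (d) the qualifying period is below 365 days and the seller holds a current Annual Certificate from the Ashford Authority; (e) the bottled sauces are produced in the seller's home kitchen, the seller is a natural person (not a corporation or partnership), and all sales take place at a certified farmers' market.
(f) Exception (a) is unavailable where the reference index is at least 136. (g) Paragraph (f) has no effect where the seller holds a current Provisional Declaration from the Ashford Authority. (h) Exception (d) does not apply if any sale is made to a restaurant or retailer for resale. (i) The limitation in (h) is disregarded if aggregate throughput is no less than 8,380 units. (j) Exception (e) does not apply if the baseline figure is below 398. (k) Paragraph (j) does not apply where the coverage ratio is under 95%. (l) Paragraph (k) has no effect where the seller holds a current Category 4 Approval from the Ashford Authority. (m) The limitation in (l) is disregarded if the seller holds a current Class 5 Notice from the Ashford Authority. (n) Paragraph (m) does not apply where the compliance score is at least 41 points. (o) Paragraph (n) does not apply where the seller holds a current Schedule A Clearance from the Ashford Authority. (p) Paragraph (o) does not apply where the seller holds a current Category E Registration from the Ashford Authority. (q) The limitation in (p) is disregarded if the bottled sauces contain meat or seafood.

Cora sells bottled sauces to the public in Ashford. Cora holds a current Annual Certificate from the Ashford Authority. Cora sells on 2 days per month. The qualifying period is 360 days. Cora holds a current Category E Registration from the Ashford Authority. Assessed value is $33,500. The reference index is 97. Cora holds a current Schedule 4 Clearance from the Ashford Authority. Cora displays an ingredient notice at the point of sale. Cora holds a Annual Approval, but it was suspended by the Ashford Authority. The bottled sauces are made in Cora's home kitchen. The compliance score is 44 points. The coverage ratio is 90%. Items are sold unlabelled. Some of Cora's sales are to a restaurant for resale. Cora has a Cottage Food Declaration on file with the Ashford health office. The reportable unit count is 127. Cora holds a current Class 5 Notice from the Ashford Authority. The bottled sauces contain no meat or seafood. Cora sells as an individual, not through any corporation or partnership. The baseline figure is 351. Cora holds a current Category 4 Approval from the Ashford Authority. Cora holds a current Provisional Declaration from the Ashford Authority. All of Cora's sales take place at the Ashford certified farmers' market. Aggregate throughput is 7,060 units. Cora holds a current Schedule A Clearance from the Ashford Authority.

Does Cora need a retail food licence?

Yes — Cora must hold a retail food licence.

Exception (a) fails — the reportable unit count is 127, not under 114.
Exception (b) requires that the seller holds a current Annual Approval from the Ashford Authority; but no current Annual Approval is held, so (b) is unavailable.
Exception (c) requires that each item is individually labelled with the seller's name and address; but items are sold unlabelled, so (c) is unavailable.
Exception (d)'s conditions are all satisfied: the qualifying period is 360 days, below the 365 days limit; a current Annual Certificate is held. Turning to paragraphs (h)–(i): (h) is engaged — some sales are to a restaurant for resale. (i) is not engaged (aggregate throughput is 7,060 units, short of 8,380 units), so (h) stands. (d) is therefore removed.
Exception (e)'s conditions are all satisfied: the bottled sauces are home-kitchen produced; the seller is a natural person; all sales are at a certified farmers' market. However, paragraphs (j)–(q) must be considered: (j) operates against (e): the baseline figure is 351, below the 398 limit. (k) would limit (j) — the coverage ratio is 90%, under the 95% limit — but (l) sets (k) aside: (l) operates against (k): a current Category 4 Approval is held. (m) would limit (l) — a current Class 5 Notice is held — but (n) sets (m) aside: (n) operates — the compliance score is 44 points, meeting the 41 points threshold. (o) would limit (n) — a current Schedule A Clearance is held — but (p) sets (o) aside: (p) operates against (o): a current Category E Registration is held. (q) does not operate here (the bottled sauces contain no meat or seafood), so (p) stands. (e) is therefore removed.
No exception is made out. Cora falls within the general rule.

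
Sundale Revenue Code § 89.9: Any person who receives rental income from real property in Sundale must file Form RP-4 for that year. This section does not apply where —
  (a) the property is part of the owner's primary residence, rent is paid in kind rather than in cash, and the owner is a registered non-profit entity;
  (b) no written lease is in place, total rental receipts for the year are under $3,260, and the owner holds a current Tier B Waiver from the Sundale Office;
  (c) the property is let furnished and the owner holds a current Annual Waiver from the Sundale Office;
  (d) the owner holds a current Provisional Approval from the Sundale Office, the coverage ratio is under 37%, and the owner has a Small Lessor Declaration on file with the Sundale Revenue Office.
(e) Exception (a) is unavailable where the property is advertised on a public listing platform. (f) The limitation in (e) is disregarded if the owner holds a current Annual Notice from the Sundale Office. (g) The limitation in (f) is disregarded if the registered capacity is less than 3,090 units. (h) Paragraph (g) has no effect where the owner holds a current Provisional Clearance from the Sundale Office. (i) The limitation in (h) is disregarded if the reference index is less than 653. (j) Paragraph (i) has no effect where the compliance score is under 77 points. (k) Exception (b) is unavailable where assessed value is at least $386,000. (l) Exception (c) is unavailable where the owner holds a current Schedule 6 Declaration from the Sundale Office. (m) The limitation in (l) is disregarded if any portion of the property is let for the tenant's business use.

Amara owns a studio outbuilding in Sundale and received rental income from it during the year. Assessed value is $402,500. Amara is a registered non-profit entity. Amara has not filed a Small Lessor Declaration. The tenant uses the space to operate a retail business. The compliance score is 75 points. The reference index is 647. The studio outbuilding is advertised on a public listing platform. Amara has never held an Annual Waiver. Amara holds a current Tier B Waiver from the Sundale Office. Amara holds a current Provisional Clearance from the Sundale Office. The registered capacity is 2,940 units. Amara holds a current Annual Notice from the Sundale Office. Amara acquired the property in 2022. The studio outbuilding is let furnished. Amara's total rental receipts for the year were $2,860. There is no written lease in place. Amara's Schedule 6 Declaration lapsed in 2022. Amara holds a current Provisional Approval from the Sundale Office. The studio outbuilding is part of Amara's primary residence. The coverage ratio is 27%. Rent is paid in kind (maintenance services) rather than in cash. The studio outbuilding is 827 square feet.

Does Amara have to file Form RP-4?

All of (a)'s requirements are met (the studio outbuilding is part of the primary residence; rent is paid in kind; Amara is a registered non-profit). As to paragraphs (e)–(j): (e) would limit (a) — the property is publicly advertised — but (f) sets (e) aside: (f) is engaged — a current Annual Notice is held. (g) would limit (f) — the registered capacity is 2,940 units, less than the 3,090 units limit — but (h) sets (g) aside: (h) operates against (g): a current Provisional Clearance is held. (i) operates (the reference index is 647, less than the 653 limit), but is overridden by (j): (j) is triggered — the compliance score is 75 points, under the 77 points limit. So (a) applies.
Exception (b) is satisfied on its face — there is no written lease; total rental receipts for the year are $2,860, under the $3,260 limit; a current Tier B Waiver is held. Turning to paragraph (k): (k) is triggered — assessed value is $402,500, meeting the $386,000 threshold. Exception (b) does not apply.
Exception (c) fails — there is no Annual Waiver in force.
Exception (d) requires that the owner has a Small Lessor Declaration on file with the Sundale Revenue Office; but no Small Lessor Declaration is on file, so (d) is unavailable.

No — exception (a) applies; Amara is not required to file Form RP-4.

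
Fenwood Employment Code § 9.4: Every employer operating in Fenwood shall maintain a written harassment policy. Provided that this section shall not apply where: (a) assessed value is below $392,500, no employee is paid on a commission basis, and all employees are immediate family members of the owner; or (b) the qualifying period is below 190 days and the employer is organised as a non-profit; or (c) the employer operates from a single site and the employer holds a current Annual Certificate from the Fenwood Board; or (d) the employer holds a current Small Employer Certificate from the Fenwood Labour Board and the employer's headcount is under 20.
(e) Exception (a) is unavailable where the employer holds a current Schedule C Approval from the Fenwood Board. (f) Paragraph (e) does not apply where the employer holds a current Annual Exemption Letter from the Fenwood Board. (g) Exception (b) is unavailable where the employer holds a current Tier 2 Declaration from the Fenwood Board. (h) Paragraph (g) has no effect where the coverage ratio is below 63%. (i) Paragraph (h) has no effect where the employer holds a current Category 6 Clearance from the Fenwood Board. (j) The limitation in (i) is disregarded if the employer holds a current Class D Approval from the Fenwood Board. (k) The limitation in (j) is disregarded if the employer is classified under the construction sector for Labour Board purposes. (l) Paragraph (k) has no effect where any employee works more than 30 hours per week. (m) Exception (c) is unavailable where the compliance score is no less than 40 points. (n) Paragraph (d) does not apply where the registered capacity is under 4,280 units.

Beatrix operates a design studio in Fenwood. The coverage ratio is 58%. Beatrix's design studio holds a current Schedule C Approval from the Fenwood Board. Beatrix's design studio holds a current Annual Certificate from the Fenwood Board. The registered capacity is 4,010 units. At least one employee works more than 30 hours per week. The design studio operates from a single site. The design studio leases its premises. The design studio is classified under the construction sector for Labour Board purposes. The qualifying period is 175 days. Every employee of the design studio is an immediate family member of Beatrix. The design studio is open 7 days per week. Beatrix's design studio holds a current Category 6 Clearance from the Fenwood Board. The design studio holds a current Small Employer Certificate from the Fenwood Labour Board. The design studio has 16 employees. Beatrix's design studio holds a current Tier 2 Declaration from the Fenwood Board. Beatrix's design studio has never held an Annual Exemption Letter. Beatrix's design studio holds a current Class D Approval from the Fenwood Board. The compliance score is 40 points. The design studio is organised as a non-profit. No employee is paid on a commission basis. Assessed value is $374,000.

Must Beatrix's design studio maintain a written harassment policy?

No — exception (b) applies; Beatrix's design studio is not required to maintain a written harassment policy.

All of (a)'s requirements are met (assessed value is $374,000, below the $392,500 limit; no employee is paid on commission; every employee is an immediate family member). But applying paragraphs (e)–(f): (e) operates against (a): a current Schedule C Approval is held. (f), which would lift (e), does not operate here — no current Annual Exemption Letter is held. Exception (a) does not apply.
Exception (b)'s conditions are all satisfied: the qualifying period is 175 days, below the 190 days limit; the employer is a non-profit. Applying paragraphs (g)–(l): (g) applies (a current Tier 2 Declaration is held), but is overridden by (h): (h) operates against (g): the coverage ratio is 58%, below the 63% limit. (i) is triggered (a current Category 6 Clearance is held), but is itself disapplied by (j): (j) is triggered — a current Class D Approval is held. (k) operates (the design studio is classified under the construction sector), but is displaced by (l): (l) operates against (k): at least one employee exceeds 30 hours/week. Exception (b) stands.
Exception (c)'s conditions are all satisfied: the employer operates from a single site; a current Annual Certificate is held. However, paragraph (m) must be considered: (m) applies — the compliance score is 40 points, meeting the 40 points threshold. (c) is therefore removed.
Exception (d): a current Small Employer Certificate is held; the employer's headcount is 16, under the 20 limit — every condition holds. Turning to paragraph (n): (n) operates against (d): the registered capacity is 4,010 units, under the 4,280 units limit. So (d) is unavailable.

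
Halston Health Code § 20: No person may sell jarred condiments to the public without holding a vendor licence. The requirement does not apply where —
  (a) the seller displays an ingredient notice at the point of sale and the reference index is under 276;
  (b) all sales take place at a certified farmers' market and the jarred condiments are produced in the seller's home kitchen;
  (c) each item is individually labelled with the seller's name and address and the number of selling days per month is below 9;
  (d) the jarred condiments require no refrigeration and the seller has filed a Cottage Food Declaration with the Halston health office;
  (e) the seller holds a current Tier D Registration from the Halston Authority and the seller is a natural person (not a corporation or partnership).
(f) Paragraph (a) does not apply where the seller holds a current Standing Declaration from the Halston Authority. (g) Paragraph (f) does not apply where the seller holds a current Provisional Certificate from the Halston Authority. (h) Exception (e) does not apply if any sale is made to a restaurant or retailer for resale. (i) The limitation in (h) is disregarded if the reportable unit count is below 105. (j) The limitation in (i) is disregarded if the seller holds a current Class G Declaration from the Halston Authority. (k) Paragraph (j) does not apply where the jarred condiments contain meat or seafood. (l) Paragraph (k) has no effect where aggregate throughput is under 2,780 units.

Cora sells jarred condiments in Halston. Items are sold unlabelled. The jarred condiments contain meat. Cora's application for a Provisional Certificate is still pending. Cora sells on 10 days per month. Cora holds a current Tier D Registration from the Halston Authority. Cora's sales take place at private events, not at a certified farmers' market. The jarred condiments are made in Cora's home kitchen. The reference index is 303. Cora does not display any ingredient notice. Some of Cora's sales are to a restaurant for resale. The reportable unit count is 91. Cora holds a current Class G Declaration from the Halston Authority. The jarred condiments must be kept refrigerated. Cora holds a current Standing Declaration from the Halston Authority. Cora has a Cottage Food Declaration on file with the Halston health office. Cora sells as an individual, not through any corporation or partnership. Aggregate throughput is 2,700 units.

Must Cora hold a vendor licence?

Yes — Cora must hold a vendor licence.

Exception (a) does not apply: no ingredient notice is displayed.
Exception (b) does not apply: sales are at private events, not a certified farmers' market.
Exception (c) does not apply: items are sold unlabelled.
Exception (d) fails — the jarred condiments require refrigeration.
All of (e)'s requirements are met (a current Tier D Registration is held; the seller is a natural person). But applying paragraphs (h)–(l): (h) applies — some sales are to a restaurant for resale. (i) would limit (h) — the reportable unit count is 91, below the 105 limit — but (j) sets (i) aside: (j) operates — a current Class G Declaration is held. (k) is triggered (the jarred condiments contain meat), but is itself disapplied by (l): (l) is triggered — aggregate throughput is 2,700 units, under the 2,780 units limit. (e) is therefore removed.
Every exception is unavailable, so the rule governs.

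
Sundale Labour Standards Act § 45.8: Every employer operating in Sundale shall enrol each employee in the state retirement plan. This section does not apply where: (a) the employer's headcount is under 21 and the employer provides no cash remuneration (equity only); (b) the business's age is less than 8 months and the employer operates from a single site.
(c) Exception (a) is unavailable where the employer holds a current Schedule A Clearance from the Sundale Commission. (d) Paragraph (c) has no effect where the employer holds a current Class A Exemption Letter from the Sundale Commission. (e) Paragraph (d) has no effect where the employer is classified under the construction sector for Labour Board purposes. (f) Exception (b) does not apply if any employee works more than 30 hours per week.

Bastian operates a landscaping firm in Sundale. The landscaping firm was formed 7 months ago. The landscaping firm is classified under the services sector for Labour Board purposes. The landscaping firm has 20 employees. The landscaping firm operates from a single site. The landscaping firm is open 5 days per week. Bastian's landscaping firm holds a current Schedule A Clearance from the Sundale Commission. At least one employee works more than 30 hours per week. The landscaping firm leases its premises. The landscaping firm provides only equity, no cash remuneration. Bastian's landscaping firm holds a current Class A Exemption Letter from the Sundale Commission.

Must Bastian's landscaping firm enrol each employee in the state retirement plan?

No — exception (a) applies; Bastian's landscaping firm is not required to enrol each employee in the state retirement plan.

Exception (a): the employer's headcount is 20, under the 21 limit; remuneration is equity-only — every condition holds. Under paragraphs (c)–(e): (c) applies (a current Schedule A Clearance is held), but is displaced by (d): (d) operates against (c): a current Class A Exemption Letter is held. (e), which would lift (d), does not operate here — the landscaping firm is classified under the services sector. Exception (a) stands.
Exception (b)'s conditions are all satisfied: the business's age is 7 months, less than the 8 months limit; the employer operates from a single site. However, paragraph (f) must be considered: (f) is engaged — at least one employee exceeds 30 hours/week. Exception (b) does not apply.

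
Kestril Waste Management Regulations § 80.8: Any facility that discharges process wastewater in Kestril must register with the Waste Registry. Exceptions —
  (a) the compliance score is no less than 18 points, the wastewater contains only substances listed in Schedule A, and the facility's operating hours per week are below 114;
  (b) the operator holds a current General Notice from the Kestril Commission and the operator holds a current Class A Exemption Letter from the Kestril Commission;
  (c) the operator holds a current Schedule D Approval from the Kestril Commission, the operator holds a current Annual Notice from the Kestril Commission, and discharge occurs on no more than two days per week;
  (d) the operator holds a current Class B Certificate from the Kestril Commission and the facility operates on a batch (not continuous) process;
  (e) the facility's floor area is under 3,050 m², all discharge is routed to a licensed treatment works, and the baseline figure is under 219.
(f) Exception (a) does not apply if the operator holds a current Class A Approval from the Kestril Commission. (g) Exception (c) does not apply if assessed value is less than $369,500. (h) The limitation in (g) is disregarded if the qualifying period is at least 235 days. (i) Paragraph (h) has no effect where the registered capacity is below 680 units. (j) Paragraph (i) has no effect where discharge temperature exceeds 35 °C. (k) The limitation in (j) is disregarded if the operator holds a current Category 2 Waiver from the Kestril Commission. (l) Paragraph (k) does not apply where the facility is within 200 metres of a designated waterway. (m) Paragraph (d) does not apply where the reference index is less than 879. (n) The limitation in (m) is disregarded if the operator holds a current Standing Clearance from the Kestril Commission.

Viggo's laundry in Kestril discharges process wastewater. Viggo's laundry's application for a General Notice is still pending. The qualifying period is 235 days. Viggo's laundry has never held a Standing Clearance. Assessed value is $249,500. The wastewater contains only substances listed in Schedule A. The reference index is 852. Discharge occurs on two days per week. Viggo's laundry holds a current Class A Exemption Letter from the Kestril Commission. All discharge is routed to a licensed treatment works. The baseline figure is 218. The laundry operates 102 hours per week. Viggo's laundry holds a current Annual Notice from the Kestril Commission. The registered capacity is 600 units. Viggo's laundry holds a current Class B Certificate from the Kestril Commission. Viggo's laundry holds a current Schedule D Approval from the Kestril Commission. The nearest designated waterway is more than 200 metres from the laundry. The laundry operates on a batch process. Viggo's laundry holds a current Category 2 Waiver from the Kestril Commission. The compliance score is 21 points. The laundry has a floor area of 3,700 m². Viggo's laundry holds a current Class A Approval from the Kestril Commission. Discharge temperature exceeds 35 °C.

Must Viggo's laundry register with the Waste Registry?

Yes — Viggo's laundry must register with the Waste Registry.

All of (a)'s requirements are met (the compliance score is 21 points, meeting the 18 points threshold; the wastewater is Schedule-A-only; the facility's operating hours per week are 102, below the 114 limit). But applying paragraph (f): (f) is triggered — a current Class A Approval is held. Exception (a) does not apply.
Exception (b) requires that the operator holds a current General Notice from the Kestril Commission; but there is no General Notice in force, so (b) is unavailable.
Exception (c)'s conditions are all satisfied: a current Schedule D Approval is held; a current Annual Notice is held; discharge occurs on no more than two days per week. Turning to paragraphs (g)–(l): (g) operates against (c): assessed value is $249,500, less than the $369,500 limit. (h) is engaged (the qualifying period is 235 days, meeting the 235 days threshold), but is overridden by (i): (i) operates against (h): the registered capacity is 600 units, below the 680 units limit. (j) would limit (i) — discharge temperature exceeds 35 °C — but (k) sets (j) aside: (k) operates against (j): a current Category 2 Waiver is held. (l) is not engaged (the laundry is more than 200 m from any designated waterway), so (k) stands. So (c) is unavailable.
All of (d)'s requirements are met (a current Class B Certificate is held; the facility operates on a batch process). However, paragraphs (m)–(n) must be considered: (m) operates against (d): the reference index is 852, less than the 879 limit. (n), which would lift (m), is inapplicable — no current Standing Clearance is held. So (d) is unavailable.
Exception (e) does not apply: the facility's floor area is 3,700 m², not under 3,050 m².
No exception is made out. Viggo's laundry falls within the general rule.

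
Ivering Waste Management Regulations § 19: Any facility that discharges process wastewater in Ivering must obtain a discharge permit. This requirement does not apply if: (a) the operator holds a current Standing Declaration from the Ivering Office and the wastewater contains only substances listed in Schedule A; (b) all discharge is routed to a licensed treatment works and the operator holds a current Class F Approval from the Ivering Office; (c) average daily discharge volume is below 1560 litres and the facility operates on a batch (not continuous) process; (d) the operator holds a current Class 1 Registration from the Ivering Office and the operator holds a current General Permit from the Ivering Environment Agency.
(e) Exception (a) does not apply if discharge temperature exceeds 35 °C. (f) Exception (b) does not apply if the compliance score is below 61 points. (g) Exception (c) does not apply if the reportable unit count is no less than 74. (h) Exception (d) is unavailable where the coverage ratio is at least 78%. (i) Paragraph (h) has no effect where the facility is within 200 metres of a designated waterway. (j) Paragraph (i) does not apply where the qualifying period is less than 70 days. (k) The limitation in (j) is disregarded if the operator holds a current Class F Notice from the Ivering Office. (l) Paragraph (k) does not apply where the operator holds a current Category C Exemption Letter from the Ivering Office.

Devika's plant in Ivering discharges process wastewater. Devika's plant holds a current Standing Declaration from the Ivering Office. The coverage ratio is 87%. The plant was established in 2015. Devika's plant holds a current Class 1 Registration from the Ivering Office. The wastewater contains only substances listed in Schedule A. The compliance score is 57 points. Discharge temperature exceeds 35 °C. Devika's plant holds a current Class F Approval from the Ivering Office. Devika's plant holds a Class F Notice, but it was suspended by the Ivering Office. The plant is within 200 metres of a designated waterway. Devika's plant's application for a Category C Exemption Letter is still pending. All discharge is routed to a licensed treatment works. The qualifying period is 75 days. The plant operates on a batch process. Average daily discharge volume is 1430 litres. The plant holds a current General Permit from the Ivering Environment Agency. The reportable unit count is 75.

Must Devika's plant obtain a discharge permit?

No — exception (d) applies; Devika's plant is not required to obtain a discharge permit.

All of (a)'s requirements are met (a current Standing Declaration is held; the wastewater is Schedule-A-only). However, paragraph (e) must be considered: (e) operates — discharge temperature exceeds 35 °C. Exception (a) does not apply.
Exception (b): discharge is routed to a licensed treatment works; a current Class F Approval is held — every condition holds. However, paragraph (f) must be considered: (f) applies — the compliance score is 57 points, below the 61 points limit. So (b) is unavailable.
Exception (c): average daily discharge volume is 1430 litres, below the 1560 litres limit; the facility operates on a batch process — every condition holds. However, paragraph (g) must be considered: (g) operates against (c): the reportable unit count is 75, meeting the 74 threshold. Exception (c) does not apply.
All of (d)'s requirements are met (a current Class 1 Registration is held; a current General Permit is held). As to paragraphs (h)–(l): (h) would limit (d) — the coverage ratio is 87%, meeting the 78% threshold — but (i) sets (h) aside: (i) is triggered — the plant is within 200 m of a designated waterway. (j) is not triggered (the qualifying period is 75 days, not less than 70 days), so (i) stands. Exception (d) stands.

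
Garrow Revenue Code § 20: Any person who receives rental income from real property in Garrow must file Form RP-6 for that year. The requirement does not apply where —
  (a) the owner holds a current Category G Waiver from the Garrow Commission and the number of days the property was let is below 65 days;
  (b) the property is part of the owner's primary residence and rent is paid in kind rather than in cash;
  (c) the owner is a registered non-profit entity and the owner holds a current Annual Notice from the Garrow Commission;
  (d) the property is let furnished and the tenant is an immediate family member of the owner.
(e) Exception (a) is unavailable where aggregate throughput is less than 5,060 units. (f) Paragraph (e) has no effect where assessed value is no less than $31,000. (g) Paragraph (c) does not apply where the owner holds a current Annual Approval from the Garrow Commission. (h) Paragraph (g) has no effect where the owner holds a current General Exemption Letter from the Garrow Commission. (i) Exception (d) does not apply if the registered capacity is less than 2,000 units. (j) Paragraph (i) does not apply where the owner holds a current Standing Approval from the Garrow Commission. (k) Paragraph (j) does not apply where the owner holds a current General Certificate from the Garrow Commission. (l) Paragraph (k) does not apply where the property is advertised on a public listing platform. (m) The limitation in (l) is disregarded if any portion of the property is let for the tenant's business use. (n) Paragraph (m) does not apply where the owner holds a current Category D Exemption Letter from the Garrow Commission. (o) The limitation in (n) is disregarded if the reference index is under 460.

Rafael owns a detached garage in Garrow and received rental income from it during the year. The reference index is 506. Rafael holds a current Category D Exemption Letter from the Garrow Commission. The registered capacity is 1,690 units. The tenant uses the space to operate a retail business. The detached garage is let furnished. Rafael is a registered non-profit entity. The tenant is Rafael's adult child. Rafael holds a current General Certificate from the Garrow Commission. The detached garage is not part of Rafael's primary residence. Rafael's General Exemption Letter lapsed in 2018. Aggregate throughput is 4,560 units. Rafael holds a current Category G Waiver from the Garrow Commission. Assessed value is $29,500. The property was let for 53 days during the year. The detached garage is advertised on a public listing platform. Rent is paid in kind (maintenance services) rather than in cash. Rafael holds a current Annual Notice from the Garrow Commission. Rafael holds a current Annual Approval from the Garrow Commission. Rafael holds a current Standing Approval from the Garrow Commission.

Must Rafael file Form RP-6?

Exception (a) is satisfied on its face — a current Category G Waiver is held; the number of days the property was let is 53 days, below the 65 days limit. However, paragraphs (e)–(f) must be considered: (e) is engaged — aggregate throughput is 4,560 units, less than the 5,060 units limit. (f), which would lift (e), does not operate here — assessed value is $29,500, short of $31,000. So (a) is unavailable.
Exception (b) fails — the detached garage is not part of the primary residence.
Exception (c): Rafael is a registered non-profit; a current Annual Notice is held — every condition holds. But: (g) is triggered — a current Annual Approval is held. (h), which would lift (g), is inapplicable — there is no General Exemption Letter in force. So (c) is unavailable.
All of (d)'s requirements are met (the property is let furnished; the tenant is an immediate family member). Under paragraphs (i)–(o): (i) would limit (d) — the registered capacity is 1,690 units, less than the 2,000 units limit — but (j) sets (i) aside: (j) operates against (i): a current Standing Approval is held. (k) operates (a current General Certificate is held), but is overridden by (l): (l) operates against (k): the property is publicly advertised. (m) would limit (l) — the space is let for business use — but (n) sets (m) aside: (n) operates against (m): a current Category D Exemption Letter is held. (o), which would lift (n), is not triggered — the reference index is 506, not under 460. (d) remains available.

No — exception (d) applies; Rafael is not required to file Form RP-6.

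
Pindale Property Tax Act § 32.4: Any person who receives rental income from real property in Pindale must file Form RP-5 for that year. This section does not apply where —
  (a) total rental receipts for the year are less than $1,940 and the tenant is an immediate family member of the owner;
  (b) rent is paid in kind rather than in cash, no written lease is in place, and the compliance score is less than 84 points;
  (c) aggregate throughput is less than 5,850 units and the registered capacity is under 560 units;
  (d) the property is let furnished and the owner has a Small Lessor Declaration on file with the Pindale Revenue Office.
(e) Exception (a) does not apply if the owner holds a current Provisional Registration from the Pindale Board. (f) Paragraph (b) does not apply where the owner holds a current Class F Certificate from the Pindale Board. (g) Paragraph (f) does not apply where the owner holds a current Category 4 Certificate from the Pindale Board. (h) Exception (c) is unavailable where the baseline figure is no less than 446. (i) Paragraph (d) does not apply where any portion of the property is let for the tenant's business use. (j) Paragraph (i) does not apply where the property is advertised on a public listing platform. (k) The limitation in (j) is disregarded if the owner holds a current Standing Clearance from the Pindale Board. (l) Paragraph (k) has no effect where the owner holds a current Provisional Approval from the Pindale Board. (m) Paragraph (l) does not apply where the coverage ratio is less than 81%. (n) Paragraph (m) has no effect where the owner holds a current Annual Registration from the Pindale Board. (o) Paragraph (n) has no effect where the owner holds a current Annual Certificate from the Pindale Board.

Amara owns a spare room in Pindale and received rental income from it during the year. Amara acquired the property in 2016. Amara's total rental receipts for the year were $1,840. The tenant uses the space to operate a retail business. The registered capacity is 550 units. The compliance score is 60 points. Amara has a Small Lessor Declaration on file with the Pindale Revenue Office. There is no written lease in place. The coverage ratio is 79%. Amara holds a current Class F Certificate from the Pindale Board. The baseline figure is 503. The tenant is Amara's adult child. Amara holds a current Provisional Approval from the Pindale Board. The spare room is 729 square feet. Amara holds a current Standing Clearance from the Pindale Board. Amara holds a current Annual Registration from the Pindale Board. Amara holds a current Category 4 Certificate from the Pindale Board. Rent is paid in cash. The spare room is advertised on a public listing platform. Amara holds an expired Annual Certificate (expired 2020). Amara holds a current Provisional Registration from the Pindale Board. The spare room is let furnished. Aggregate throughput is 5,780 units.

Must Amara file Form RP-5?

No — exception (d) applies; Amara is not required to file Form RP-5.

Exception (a): total rental receipts for the year are $1,840, less than the $1,940 limit; the tenant is an immediate family member — every condition holds. But applying paragraph (e): (e) is engaged — a current Provisional Registration is held. Exception (a) does not apply.
Exception (b) fails — rent is paid in cash.
Exception (c): aggregate throughput is 5,780 units, less than the 5,850 units limit; the registered capacity is 550 units, under the 560 units limit — every condition holds. But: (h) operates against (c): the baseline figure is 503, meeting the 446 threshold. (c) is therefore removed.
Exception (d)'s conditions are all satisfied: the property is let furnished; a Small Lessor Declaration is on file. Under paragraphs (i)–(o): (i) would limit (d) — the space is let for business use — but (j) sets (i) aside: (j) is engaged — the property is publicly advertised. (k) would limit (j) — a current Standing Clearance is held — but (l) sets (k) aside: (l) operates — a current Provisional Approval is held. (m) operates (the coverage ratio is 79%, less than the 81% limit), but is set aside by (n): (n) operates — a current Annual Registration is held. (o), which would lift (n), is not triggered — no current Annual Certificate is held. So (d) applies.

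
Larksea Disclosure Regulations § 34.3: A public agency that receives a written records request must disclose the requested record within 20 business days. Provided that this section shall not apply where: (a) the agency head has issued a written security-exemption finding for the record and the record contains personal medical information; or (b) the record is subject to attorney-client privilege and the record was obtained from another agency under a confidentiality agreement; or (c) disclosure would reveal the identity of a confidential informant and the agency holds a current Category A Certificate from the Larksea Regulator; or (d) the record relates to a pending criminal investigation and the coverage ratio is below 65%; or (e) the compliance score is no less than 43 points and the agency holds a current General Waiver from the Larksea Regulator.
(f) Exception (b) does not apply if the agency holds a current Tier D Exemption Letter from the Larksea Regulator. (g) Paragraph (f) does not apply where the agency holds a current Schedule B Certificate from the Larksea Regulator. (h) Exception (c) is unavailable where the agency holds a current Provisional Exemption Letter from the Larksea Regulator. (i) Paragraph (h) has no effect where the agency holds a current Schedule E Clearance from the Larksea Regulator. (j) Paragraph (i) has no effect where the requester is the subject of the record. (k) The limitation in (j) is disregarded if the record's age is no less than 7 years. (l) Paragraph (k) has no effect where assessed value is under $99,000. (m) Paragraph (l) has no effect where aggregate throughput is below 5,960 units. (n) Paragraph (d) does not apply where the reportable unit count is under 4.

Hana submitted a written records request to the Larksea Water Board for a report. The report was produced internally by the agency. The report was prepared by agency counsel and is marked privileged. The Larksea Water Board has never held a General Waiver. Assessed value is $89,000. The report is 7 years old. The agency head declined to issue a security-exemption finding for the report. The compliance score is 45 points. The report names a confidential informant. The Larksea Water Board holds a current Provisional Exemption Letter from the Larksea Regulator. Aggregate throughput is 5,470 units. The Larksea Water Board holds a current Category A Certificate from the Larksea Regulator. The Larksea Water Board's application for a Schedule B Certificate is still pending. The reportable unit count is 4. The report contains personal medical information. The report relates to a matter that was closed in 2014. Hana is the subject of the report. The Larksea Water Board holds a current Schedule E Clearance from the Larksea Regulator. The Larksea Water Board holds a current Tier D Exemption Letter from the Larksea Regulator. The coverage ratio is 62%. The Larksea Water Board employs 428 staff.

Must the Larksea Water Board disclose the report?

Exception (a) does not apply: the agency head declined to issue a security-exemption finding.
Exception (b) requires that the record was obtained from another agency under a confidentiality agreement; but the report was produced internally, so (b) is unavailable.
Exception (c)'s conditions are all satisfied: the report names a confidential informant; a current Category A Certificate is held. Considering the limiting provisions: (h) would limit (c) — a current Provisional Exemption Letter is held — but (i) sets (h) aside: (i) applies — a current Schedule E Clearance is held. (j) would limit (i) — Hana is the subject of the report — but (k) sets (j) aside: (k) operates against (j): the record's age is 7 years, meeting the 7 years threshold. (l) applies (assessed value is $89,000, under the $99,000 limit), but is itself disapplied by (m): (m) is triggered — aggregate throughput is 5,470 units, below the 5,960 units limit. (c) remains available.
Exception (d) does not apply: the report relates to a closed matter.
Exception (e) fails — there is no General Waiver in force.

No — exception (c) applies; the Larksea Water Board is not required to disclose the report.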